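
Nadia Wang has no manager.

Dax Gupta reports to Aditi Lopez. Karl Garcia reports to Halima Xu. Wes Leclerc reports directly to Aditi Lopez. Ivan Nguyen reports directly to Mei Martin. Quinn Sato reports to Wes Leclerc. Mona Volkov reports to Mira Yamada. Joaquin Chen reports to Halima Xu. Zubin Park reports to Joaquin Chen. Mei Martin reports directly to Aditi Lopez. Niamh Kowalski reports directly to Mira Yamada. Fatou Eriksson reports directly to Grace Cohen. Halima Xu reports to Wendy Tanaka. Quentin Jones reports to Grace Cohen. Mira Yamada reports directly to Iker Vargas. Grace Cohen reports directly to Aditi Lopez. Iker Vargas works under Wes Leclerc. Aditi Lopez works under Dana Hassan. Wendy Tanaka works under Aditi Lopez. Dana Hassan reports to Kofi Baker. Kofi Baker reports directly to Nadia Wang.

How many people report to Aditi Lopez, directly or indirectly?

17

Aditi Lopez directly manages Wendy Tanaka, Grace Cohen, Dax Gupta, Wes Leclerc, Mei Martin. Under Wendy Tanaka: Halima Xu, Karl Garcia, Joaquin Chen, Zubin Park (4). Under Grace Cohen: Quentin Jones, Fatou Eriksson (2). Dax Gupta has no reports. Under Wes Leclerc: Quinn Sato, Iker Vargas, Mira Yamada, Niamh Kowalski, Mona Volkov (5). Under Mei Martin: Ivan Nguyen (1). So Aditi Lopez's organization is 5 direct reports plus everyone under them: 5 + 3 + 1 + 6 + 2 = 17.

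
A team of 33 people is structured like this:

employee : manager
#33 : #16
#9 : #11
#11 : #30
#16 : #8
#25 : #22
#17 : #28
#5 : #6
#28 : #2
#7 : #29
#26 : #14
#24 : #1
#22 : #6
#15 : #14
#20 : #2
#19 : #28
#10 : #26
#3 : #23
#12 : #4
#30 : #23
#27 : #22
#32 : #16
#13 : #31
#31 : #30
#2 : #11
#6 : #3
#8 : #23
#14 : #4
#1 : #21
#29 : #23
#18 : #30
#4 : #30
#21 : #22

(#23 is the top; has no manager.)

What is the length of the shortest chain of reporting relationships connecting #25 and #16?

6

#25 is 4 levels below #23, and #16 is 2 levels below #23 (their lowest common manager). The shortest path runs up from #25 to #23 and back down to #16: 4 + 2 = 6 links.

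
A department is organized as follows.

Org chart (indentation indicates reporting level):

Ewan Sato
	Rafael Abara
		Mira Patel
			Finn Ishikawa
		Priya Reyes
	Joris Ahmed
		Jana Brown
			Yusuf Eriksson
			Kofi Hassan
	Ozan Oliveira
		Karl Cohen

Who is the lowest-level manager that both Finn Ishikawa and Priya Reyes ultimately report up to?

Finn Ishikawa's chain of managers is Mira Patel, Rafael Abara, Ewan Sato. Priya Reyes's chain of managers is Rafael Abara, Ewan Sato. The first manager that appears in both chains is Rafael Abara.

Rafael Abara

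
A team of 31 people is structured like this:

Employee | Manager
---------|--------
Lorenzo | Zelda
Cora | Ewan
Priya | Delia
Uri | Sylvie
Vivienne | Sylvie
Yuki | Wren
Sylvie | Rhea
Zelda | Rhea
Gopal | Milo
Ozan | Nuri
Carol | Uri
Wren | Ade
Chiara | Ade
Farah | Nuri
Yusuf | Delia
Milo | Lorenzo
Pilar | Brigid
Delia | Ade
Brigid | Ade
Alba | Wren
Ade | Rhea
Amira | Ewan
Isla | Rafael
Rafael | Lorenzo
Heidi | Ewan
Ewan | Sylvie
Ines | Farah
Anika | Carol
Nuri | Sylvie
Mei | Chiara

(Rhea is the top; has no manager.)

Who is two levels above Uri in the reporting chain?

Uri reports to Sylvie, and Sylvie reports to Rhea. So Uri's skip-level manager is Rhea.

Rhea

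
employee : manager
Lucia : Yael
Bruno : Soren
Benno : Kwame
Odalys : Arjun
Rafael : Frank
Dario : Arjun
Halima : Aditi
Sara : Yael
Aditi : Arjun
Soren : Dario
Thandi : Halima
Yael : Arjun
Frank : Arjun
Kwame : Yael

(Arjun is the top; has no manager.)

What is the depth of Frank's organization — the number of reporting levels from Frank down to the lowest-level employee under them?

1

The longest chain under Frank runs Frank → Rafael, which is 1 level below Frank.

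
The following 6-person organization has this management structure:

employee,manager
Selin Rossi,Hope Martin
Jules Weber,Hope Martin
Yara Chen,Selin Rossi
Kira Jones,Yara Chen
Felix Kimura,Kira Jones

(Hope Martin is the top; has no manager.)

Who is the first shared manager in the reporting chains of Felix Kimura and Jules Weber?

Hope Martin

Felix Kimura's chain of managers is Kira Jones, Yara Chen, Selin Rossi, Hope Martin. Jules Weber's chain of managers is Hope Martin. The first manager that appears in both chains is Hope Martin.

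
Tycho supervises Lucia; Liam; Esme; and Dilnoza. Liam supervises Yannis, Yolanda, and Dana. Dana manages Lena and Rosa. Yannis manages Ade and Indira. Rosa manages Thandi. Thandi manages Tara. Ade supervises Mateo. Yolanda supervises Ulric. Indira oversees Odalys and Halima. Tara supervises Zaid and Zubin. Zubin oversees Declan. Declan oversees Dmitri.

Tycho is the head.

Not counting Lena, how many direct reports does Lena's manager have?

1

Lena reports to Dana. Dana's other direct reports are Rosa — 1 peer.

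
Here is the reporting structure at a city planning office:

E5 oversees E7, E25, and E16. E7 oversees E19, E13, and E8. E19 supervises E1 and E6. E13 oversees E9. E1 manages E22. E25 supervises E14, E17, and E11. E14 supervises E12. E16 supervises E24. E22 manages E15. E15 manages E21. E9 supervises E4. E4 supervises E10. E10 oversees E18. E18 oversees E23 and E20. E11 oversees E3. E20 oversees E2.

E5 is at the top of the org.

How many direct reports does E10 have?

1

E10 directly manages E18. That is 1 direct report.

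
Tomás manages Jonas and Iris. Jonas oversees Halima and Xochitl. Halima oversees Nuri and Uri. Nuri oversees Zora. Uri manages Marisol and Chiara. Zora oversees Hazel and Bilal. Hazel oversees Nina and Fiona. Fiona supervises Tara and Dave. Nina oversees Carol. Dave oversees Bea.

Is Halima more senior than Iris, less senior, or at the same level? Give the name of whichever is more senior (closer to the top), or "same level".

Iris

Halima is 2 levels below Tomás; Iris is 1. Iris is higher.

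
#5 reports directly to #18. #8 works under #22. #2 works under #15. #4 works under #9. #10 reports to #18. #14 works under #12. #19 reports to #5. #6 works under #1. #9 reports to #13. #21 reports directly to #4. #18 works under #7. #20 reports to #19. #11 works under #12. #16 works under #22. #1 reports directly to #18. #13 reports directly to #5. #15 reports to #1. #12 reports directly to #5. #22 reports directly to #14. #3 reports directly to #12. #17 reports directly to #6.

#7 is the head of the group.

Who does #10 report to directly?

#18

#10 reports directly to #18.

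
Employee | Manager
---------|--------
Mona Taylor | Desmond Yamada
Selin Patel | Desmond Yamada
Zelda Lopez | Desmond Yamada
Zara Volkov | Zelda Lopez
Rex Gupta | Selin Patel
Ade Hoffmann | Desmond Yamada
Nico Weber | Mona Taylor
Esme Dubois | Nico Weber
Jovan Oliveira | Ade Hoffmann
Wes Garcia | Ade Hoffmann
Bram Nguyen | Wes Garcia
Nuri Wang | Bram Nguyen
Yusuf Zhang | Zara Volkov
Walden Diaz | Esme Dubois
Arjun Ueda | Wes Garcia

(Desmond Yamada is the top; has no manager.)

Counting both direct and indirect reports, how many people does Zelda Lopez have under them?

Zelda Lopez directly manages Zara Volkov. Under Zara Volkov: Yusuf Zhang (1). That's 2 in total.

2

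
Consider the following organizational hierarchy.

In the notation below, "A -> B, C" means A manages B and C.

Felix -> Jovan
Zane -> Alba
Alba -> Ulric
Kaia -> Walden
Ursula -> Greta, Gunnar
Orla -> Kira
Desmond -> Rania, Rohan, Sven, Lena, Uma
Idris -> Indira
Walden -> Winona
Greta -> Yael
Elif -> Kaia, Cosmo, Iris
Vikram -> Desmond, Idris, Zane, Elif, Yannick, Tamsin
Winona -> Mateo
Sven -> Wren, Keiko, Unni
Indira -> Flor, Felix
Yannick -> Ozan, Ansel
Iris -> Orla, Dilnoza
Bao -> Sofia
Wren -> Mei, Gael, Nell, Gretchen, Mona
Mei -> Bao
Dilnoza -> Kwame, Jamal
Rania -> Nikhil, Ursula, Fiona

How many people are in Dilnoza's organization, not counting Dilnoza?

Dilnoza directly manages Kwame, Jamal. Kwame has no reports. Jamal has no reports. So Dilnoza's organization is 2 direct reports plus everyone under them: 1 + 1 = 2.

2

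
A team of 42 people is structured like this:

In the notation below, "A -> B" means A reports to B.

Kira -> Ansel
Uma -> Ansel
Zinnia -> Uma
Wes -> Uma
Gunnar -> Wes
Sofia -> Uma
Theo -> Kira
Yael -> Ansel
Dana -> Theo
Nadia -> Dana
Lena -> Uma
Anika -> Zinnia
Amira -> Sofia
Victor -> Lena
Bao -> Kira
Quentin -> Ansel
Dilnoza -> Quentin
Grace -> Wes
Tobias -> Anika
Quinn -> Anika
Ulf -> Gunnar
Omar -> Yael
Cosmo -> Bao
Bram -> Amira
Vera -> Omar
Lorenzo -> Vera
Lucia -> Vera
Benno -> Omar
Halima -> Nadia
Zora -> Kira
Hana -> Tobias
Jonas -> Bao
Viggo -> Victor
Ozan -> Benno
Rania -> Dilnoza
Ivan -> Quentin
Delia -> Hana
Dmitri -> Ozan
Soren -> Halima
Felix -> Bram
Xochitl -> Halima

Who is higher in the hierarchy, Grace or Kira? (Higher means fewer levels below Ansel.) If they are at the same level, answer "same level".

Kira

Grace is 3 levels below Ansel; Kira is 1. Kira is higher.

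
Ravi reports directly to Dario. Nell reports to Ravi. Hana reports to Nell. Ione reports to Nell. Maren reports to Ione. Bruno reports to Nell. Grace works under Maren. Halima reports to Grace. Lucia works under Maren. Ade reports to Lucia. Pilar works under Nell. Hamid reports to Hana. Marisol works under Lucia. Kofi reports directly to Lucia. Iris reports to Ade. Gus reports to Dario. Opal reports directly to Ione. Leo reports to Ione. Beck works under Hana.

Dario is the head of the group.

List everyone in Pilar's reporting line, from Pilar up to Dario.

Pilar reports to Nell. Nell reports to Ravi. Ravi reports to Dario. Dario is at the top.

Pilar -> Nell -> Ravi -> Dario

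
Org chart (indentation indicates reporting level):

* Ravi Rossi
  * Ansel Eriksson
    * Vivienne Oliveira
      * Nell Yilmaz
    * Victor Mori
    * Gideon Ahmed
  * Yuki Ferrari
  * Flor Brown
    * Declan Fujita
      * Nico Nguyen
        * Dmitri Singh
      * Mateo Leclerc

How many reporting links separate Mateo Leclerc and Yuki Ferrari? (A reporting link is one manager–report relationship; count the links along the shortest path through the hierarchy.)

Mateo Leclerc is 3 levels below Ravi Rossi, and Yuki Ferrari is 1 level below Ravi Rossi (their lowest common manager). The shortest path runs up from Mateo Leclerc to Ravi Rossi and back down to Yuki Ferrari: 3 + 1 = 4 links.

4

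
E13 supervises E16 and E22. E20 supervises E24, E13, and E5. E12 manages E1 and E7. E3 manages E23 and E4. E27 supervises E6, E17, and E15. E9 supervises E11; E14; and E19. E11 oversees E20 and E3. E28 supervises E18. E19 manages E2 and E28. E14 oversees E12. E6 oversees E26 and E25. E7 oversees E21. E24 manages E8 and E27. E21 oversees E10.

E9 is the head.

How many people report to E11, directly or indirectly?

16

E11 directly manages E20, E3. Under E20: E13, E16, E22, E5, E24, E8, E27, E15, E17, E6, E26, E25 (12). Under E3: E4, E23 (2). So E11's organization is 2 direct reports plus everyone under them: 13 + 3 = 16.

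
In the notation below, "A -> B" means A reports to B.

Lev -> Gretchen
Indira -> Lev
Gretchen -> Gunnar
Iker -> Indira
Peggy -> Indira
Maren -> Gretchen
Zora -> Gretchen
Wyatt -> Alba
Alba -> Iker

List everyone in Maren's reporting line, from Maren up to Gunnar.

Maren reports to Gretchen. Gretchen reports to Gunnar. Gunnar is at the top.

Maren -> Gretchen -> Gunnar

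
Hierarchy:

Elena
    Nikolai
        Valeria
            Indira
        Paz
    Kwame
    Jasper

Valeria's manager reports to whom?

Elena

Valeria reports to Nikolai, and Nikolai reports to Elena. So Valeria's skip-level manager is Elena.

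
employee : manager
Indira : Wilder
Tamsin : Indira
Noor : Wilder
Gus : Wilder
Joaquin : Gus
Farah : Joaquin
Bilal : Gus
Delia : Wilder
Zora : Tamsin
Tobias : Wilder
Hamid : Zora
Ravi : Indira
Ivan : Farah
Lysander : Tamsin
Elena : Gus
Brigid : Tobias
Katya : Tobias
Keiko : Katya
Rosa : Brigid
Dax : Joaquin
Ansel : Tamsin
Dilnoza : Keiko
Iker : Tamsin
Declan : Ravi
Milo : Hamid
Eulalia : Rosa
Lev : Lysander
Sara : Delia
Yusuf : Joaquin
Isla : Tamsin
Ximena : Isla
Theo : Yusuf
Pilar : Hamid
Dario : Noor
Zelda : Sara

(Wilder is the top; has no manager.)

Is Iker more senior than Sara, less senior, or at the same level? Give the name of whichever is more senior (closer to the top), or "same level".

Iker is 3 levels below Wilder; Sara is 2. Sara is higher.

Sara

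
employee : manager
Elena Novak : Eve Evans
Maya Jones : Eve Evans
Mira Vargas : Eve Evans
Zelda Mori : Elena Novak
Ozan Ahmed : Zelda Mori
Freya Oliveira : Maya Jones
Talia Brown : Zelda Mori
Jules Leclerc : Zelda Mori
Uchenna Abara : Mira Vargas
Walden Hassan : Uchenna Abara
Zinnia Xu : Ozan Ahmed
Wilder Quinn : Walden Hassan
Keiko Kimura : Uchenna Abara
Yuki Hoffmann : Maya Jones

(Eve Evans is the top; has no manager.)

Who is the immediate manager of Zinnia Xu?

Ozan Ahmed

Zinnia Xu reports directly to Ozan Ahmed.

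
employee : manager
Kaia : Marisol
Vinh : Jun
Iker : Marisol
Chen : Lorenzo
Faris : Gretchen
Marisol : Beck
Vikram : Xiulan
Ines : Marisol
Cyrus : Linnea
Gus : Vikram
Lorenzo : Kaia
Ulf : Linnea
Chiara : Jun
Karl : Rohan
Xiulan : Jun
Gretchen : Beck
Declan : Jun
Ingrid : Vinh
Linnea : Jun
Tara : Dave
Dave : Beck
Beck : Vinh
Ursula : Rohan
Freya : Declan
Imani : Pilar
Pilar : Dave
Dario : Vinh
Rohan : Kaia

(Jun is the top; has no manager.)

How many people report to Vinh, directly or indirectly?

18

Vinh directly manages Beck, Ingrid, Dario. Under Beck: Marisol, Iker, Ines, Kaia, Rohan, Karl, Ursula, Lorenzo, Chen, Dave, Pilar, Imani, Tara, Gretchen, Faris (15). Ingrid has no reports. Dario has no reports. So Vinh's organization is 3 direct reports plus everyone under them: 16 + 1 + 1 = 18.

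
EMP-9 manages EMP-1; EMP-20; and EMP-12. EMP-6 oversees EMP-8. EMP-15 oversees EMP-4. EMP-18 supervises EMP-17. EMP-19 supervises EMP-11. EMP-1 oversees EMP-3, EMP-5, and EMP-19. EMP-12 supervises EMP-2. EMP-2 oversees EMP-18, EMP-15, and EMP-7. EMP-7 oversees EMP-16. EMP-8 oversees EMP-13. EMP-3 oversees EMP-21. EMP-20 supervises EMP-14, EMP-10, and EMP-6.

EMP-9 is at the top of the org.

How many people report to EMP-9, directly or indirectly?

EMP-9 directly manages EMP-1, EMP-20, EMP-12. Under EMP-1: EMP-5, EMP-3, EMP-21, EMP-19, EMP-11 (5). Under EMP-20: EMP-10, EMP-14, EMP-6, EMP-8, EMP-13 (5). Under EMP-12: EMP-2, EMP-18, EMP-17, EMP-7, EMP-16, EMP-15, EMP-4 (7). So EMP-9's organization is 3 direct reports plus everyone under them: 6 + 6 + 8 = 20.

20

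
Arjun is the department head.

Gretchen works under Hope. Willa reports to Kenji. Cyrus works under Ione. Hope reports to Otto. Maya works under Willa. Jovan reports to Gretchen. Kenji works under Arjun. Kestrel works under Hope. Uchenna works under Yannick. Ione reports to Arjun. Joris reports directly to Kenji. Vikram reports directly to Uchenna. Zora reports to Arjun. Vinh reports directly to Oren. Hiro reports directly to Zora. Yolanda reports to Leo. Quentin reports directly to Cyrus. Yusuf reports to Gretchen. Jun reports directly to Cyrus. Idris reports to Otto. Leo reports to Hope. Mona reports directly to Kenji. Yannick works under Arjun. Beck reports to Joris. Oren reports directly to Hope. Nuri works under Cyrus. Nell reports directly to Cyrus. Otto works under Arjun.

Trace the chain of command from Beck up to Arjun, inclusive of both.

Beck -> Joris -> Kenji -> Arjun

Beck reports to Joris. Joris reports to Kenji. Kenji reports to Arjun. Arjun is at the top.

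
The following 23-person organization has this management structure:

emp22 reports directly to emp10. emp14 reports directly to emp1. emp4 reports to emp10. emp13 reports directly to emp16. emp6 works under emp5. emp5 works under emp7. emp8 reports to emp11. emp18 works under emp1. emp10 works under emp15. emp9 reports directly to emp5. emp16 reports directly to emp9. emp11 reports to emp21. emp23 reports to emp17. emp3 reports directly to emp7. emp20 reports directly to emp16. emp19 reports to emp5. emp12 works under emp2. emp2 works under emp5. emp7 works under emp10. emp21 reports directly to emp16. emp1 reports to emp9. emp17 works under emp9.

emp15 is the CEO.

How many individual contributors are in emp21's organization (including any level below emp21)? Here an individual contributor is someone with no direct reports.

The only person in emp21's organization with no one reporting to them is emp8. That is 1.

1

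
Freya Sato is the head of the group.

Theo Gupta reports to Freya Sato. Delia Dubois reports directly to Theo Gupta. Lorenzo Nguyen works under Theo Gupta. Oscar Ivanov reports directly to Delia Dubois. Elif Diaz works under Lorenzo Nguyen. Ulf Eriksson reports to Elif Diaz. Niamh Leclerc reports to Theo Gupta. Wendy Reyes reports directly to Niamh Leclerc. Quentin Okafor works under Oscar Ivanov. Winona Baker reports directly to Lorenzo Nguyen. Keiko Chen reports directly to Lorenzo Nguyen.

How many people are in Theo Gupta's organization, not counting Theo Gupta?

10

Theo Gupta directly manages Delia Dubois, Lorenzo Nguyen, Niamh Leclerc. Under Delia Dubois: Oscar Ivanov, Quentin Okafor (2). Under Lorenzo Nguyen: Keiko Chen, Winona Baker, Elif Diaz, Ulf Eriksson (4). Under Niamh Leclerc: Wendy Reyes (1). So Theo Gupta's organization is 3 direct reports plus everyone under them: 3 + 5 + 2 = 10.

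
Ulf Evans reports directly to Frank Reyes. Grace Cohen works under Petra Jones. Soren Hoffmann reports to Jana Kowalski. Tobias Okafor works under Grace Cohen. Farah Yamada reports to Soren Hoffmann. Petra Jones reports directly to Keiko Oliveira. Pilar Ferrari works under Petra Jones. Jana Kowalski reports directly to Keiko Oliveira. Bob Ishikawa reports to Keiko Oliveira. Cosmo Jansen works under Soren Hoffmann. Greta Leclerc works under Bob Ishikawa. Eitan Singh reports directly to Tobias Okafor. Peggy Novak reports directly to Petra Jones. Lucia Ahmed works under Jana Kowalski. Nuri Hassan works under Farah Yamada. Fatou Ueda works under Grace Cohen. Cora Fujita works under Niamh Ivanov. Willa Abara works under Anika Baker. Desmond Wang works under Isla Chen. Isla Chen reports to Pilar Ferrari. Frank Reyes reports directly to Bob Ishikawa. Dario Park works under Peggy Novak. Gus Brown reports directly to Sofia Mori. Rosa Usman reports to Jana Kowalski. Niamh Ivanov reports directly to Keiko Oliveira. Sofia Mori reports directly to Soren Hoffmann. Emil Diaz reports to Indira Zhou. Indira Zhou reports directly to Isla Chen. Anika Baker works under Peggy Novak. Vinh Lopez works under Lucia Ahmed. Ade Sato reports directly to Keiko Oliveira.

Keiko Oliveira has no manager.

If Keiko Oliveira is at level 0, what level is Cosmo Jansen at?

Chain from Cosmo Jansen up to Keiko Oliveira: Cosmo Jansen → Soren Hoffmann → Jana Kowalski → Keiko Oliveira. That is 3 steps up, so Cosmo Jansen is 3 levels below Keiko Oliveira.

3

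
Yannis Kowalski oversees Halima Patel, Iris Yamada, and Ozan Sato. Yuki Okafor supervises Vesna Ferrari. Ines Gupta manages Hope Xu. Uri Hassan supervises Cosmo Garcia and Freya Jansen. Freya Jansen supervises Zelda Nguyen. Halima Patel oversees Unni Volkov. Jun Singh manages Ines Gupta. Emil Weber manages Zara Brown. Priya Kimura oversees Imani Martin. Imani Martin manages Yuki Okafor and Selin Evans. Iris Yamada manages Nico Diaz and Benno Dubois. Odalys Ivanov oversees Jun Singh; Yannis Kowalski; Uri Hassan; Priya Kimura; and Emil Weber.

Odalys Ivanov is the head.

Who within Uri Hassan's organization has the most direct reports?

Direct-report counts within Uri Hassan's organization: Uri Hassan has 2; Freya Jansen has 1. The largest is 2, held by Uri Hassan.

Uri Hassan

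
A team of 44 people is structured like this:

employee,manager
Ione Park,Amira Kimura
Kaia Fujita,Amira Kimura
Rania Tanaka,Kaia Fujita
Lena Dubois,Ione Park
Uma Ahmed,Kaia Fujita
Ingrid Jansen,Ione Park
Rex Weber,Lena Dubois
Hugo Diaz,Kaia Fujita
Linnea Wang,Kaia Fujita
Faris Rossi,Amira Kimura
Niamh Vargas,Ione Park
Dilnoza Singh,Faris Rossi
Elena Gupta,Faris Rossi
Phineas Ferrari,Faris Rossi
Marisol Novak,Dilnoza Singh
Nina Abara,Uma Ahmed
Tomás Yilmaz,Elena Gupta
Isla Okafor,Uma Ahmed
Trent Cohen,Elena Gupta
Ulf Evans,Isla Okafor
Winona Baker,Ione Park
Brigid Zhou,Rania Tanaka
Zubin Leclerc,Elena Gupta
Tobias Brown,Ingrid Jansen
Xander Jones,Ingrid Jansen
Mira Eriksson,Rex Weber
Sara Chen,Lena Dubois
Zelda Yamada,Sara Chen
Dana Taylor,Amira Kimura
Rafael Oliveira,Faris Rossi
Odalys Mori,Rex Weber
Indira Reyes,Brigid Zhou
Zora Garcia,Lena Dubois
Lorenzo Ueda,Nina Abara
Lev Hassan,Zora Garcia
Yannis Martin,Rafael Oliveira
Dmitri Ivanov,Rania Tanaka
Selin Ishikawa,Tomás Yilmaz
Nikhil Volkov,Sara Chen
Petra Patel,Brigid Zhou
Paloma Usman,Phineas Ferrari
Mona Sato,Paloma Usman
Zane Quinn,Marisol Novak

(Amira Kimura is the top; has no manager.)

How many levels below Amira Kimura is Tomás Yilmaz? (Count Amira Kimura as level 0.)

3

Chain from Tomás Yilmaz up to Amira Kimura: Tomás Yilmaz → Elena Gupta → Faris Rossi → Amira Kimura. That is 3 steps up, so Tomás Yilmaz is 3 levels below Amira Kimura.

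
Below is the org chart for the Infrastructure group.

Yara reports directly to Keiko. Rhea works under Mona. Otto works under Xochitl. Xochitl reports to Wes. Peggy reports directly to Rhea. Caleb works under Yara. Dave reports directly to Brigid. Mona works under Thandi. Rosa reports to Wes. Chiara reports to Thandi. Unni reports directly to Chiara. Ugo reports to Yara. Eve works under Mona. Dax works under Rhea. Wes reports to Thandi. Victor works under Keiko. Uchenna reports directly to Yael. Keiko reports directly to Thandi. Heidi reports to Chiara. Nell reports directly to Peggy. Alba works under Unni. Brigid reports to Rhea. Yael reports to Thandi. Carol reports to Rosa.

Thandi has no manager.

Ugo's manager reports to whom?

Ugo reports to Yara, and Yara reports to Keiko. So Ugo's skip-level manager is Keiko.

Keiko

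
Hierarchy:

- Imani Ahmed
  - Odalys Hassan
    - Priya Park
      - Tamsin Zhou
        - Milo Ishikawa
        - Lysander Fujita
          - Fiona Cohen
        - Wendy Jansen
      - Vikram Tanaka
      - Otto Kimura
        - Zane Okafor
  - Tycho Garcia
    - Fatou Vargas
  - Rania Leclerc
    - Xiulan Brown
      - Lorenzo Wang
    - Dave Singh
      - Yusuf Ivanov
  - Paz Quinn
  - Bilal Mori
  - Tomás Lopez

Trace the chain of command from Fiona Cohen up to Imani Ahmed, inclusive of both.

Fiona Cohen reports to Lysander Fujita. Lysander Fujita reports to Tamsin Zhou. Tamsin Zhou reports to Priya Park. Priya Park reports to Odalys Hassan. Odalys Hassan reports to Imani Ahmed. Imani Ahmed is at the top.

Fiona Cohen -> Lysander Fujita -> Tamsin Zhou -> Priya Park -> Odalys Hassan -> Imani Ahmed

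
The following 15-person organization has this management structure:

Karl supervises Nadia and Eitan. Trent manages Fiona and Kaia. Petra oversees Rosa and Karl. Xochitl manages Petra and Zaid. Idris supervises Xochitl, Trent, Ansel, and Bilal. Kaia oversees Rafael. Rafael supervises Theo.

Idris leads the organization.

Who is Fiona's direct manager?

Trent

Fiona reports directly to Trent.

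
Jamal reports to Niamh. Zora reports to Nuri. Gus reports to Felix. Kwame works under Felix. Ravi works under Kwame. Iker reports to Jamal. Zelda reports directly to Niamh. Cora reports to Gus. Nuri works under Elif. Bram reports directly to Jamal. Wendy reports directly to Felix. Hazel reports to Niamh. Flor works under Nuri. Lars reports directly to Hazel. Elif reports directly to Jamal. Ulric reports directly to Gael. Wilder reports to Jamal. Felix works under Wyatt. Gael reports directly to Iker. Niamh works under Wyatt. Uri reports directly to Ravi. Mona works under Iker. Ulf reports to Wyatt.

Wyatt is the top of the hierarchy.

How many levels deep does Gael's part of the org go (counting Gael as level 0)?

1

The longest chain under Gael runs Gael → Ulric, which is 1 level below Gael.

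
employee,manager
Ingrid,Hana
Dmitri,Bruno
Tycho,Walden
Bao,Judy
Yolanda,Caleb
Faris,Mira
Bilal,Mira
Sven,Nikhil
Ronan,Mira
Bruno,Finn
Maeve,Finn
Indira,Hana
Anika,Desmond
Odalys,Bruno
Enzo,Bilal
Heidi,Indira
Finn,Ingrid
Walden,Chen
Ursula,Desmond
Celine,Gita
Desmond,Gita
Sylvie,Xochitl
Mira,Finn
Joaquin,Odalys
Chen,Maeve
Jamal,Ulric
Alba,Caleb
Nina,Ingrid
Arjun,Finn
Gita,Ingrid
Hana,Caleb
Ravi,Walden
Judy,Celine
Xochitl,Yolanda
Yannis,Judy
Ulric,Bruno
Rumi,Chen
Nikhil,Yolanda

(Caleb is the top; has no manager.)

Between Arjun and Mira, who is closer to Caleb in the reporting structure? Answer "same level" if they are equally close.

Both Arjun and Mira are 4 levels below Caleb.

same level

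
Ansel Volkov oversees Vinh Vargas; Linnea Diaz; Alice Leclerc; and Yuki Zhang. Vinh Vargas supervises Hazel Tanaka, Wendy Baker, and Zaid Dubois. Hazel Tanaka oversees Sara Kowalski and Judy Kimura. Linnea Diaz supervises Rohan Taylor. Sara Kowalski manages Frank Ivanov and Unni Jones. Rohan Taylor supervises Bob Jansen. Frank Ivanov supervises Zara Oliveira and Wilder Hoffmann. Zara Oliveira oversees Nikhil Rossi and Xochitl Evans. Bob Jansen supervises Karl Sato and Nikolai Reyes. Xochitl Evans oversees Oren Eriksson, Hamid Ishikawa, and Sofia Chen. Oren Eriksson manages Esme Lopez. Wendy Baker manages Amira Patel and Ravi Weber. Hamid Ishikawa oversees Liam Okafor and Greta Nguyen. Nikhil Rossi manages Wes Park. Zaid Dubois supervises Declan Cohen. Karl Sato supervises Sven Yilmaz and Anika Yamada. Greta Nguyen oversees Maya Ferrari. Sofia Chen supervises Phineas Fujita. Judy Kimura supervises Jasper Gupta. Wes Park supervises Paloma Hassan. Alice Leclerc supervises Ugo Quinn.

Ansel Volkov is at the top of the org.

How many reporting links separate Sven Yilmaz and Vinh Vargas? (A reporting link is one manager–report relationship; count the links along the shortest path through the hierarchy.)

Sven Yilmaz is 5 levels below Ansel Volkov, and Vinh Vargas is 1 level below Ansel Volkov (their lowest common manager). The shortest path runs up from Sven Yilmaz to Ansel Volkov and back down to Vinh Vargas: 5 + 1 = 6 links.

6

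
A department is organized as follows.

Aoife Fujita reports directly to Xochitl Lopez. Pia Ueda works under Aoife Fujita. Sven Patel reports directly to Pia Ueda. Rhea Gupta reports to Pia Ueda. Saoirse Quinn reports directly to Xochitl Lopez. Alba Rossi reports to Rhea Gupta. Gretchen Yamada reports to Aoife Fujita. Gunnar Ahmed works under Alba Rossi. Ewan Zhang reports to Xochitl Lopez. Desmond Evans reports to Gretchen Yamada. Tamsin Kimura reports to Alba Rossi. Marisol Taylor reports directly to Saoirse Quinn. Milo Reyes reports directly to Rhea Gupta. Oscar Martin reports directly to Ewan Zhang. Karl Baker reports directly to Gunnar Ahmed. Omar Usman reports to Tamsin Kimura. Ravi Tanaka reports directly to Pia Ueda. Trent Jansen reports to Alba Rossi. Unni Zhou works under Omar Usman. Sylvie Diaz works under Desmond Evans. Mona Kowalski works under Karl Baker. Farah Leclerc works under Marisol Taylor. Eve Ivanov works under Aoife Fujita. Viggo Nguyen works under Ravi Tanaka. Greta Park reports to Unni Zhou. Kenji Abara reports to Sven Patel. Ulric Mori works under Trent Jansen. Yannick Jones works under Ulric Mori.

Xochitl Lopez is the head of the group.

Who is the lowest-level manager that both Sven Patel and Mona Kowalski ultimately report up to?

Pia Ueda

Sven Patel's chain of managers is Pia Ueda, Aoife Fujita, Xochitl Lopez. Mona Kowalski's chain of managers is Karl Baker, Gunnar Ahmed, Alba Rossi, Rhea Gupta, Pia Ueda, Aoife Fujita, Xochitl Lopez. The first manager that appears in both chains is Pia Ueda.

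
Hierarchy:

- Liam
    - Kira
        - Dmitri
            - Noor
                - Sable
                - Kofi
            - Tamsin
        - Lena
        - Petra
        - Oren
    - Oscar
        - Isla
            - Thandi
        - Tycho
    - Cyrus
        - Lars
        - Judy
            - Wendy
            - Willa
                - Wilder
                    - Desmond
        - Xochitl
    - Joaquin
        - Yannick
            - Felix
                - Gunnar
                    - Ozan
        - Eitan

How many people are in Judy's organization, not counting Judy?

4

Judy directly manages Wendy, Willa. Wendy has no reports. Under Willa: Wilder, Desmond (2). So Judy's organization is 2 direct reports plus everyone under them: 1 + 3 = 4.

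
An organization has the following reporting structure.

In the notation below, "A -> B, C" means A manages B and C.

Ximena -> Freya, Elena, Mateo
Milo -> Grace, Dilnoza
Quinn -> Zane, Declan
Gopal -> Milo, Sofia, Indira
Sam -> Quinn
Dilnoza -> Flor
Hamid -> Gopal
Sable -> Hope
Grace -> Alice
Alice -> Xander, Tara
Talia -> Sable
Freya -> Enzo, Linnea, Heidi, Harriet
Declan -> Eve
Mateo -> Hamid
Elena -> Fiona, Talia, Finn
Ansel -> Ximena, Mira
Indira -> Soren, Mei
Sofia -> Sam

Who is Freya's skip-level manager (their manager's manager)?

Freya reports to Ximena, and Ximena reports to Ansel. So Freya's skip-level manager is Ansel.

Ansel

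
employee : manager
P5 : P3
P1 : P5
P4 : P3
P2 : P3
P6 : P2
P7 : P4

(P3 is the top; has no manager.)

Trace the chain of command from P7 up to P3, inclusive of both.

P7 -> P4 -> P3

P7 reports to P4. P4 reports to P3. P3 is at the top.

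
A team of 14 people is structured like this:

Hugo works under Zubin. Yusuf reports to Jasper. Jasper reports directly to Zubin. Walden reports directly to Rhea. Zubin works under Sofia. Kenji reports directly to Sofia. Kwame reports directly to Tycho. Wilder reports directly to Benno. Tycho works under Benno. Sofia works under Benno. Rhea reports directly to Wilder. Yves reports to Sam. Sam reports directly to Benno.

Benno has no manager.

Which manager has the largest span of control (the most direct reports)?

Direct-report counts: Benno has 4; Wilder has 1; Rhea has 1; Tycho has 1; Sam has 1; Sofia has 2; Zubin has 2; Jasper has 1. The largest is 4, held by Benno.

Benno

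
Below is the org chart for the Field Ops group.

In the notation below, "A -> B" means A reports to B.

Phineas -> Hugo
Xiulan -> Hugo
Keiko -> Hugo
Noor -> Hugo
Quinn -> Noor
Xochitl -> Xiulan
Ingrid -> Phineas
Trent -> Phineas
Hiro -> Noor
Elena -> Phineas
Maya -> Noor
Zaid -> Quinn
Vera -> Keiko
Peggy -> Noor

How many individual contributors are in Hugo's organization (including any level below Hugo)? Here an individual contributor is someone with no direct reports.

The people in Hugo's organization with no one reporting to them are Peggy, Maya, Hiro, Zaid, Vera, Xochitl, Elena, Trent, Ingrid. That is 9.

9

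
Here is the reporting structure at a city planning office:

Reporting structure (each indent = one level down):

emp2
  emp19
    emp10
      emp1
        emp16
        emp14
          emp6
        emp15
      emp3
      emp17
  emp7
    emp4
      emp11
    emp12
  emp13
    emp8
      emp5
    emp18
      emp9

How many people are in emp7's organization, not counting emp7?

3

emp7 directly manages emp4, emp12. Under emp4: emp11 (1). emp12 has no reports. So emp7's organization is 2 direct reports plus everyone under them: 2 + 1 = 3.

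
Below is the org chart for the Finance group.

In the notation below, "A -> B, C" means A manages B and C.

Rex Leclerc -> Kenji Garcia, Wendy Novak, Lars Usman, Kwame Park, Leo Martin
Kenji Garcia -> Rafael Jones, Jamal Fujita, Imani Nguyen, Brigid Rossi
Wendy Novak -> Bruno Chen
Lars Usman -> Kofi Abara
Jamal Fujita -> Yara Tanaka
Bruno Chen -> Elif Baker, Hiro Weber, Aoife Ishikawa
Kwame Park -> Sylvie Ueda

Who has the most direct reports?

Direct-report counts: Rex Leclerc has 5; Kwame Park has 1; Lars Usman has 1; Wendy Novak has 1; Bruno Chen has 3; Kenji Garcia has 4; Jamal Fujita has 1. The largest is 5, held by Rex Leclerc.

Rex Leclerc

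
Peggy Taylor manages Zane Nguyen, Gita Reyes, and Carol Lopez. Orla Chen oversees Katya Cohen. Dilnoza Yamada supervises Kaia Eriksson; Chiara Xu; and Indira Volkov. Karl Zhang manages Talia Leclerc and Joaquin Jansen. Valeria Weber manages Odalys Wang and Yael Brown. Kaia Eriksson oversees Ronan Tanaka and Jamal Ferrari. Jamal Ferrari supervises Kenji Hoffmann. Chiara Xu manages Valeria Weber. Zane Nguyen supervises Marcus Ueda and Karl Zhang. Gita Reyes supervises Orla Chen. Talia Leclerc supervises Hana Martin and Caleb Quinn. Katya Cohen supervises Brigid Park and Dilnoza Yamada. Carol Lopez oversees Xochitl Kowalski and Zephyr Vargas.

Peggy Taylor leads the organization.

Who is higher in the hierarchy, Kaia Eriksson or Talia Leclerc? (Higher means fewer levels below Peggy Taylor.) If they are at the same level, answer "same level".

Talia Leclerc

Kaia Eriksson is 5 levels below Peggy Taylor; Talia Leclerc is 3. Talia Leclerc is higher.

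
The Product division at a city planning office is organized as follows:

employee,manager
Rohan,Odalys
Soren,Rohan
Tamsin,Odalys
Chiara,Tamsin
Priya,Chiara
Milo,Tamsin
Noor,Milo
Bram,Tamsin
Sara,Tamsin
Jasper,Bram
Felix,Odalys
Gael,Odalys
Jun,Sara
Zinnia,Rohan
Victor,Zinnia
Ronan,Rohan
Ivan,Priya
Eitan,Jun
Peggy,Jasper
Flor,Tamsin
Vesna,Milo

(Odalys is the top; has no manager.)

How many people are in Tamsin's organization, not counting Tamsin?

Tamsin directly manages Chiara, Milo, Bram, Sara, Flor. Under Chiara: Priya, Ivan (2). Under Milo: Vesna, Noor (2). Under Bram: Jasper, Peggy (2). Under Sara: Jun, Eitan (2). Flor has no reports. So Tamsin's organization is 5 direct reports plus everyone under them: 3 + 3 + 3 + 3 + 1 = 13.

13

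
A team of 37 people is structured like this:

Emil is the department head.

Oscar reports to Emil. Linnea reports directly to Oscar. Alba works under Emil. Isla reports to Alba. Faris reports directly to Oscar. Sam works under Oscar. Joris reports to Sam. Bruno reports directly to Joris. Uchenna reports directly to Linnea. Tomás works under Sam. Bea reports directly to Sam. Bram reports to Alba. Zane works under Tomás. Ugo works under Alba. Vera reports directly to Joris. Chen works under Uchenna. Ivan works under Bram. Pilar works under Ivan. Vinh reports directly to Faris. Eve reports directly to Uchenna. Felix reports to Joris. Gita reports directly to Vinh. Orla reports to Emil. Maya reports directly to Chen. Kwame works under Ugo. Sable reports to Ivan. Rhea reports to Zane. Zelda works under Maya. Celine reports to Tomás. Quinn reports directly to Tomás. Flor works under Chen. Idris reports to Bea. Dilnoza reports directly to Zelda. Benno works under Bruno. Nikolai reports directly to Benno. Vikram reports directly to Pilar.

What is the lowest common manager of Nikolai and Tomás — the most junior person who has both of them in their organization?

Sam

Nikolai's chain of managers is Benno, Bruno, Joris, Sam, Oscar, Emil. Tomás's chain of managers is Sam, Oscar, Emil. The first manager that appears in both chains is Sam.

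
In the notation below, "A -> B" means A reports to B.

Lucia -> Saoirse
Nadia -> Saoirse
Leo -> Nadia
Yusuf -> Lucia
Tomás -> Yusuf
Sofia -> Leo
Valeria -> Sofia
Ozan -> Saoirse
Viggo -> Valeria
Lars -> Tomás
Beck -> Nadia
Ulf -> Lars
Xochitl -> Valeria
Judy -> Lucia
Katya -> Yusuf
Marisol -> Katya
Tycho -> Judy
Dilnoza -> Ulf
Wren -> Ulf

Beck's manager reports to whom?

Saoirse

Beck reports to Nadia, and Nadia reports to Saoirse. So Beck's skip-level manager is Saoirse.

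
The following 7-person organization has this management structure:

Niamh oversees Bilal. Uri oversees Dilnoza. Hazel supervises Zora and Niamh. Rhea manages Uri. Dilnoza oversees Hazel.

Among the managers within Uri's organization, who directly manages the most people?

Direct-report counts within Uri's organization: Uri has 1; Dilnoza has 1; Hazel has 2; Niamh has 1. The largest is 2, held by Hazel.

Hazel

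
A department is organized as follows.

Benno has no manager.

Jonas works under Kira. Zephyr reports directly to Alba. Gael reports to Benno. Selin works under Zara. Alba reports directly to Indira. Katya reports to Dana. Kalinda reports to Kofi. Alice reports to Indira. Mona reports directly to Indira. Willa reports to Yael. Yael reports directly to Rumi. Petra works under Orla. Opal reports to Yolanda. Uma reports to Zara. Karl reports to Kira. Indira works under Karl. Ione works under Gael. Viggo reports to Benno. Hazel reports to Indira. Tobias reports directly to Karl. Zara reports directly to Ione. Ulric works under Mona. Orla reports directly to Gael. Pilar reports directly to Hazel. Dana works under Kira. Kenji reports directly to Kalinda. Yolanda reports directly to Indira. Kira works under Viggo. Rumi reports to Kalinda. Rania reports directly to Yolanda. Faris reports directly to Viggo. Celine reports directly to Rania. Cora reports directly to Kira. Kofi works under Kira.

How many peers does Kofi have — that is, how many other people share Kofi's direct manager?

Kofi reports to Kira. Kira's other direct reports are Karl, Dana, Cora, Jonas — 4 peers.

4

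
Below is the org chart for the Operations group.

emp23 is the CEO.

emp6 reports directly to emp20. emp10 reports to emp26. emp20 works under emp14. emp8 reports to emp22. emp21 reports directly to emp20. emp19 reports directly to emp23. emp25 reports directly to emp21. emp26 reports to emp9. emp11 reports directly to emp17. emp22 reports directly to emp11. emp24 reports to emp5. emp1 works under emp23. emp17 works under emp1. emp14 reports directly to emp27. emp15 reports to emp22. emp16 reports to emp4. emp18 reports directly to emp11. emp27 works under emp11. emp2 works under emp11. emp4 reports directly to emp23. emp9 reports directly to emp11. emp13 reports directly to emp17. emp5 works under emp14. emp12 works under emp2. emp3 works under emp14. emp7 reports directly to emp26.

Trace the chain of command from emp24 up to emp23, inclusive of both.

emp24 -> emp5 -> emp14 -> emp27 -> emp11 -> emp17 -> emp1 -> emp23

emp24 reports to emp5. emp5 reports to emp14. emp14 reports to emp27. emp27 reports to emp11. emp11 reports to emp17. emp17 reports to emp1. emp1 reports to emp23. emp23 is at the top.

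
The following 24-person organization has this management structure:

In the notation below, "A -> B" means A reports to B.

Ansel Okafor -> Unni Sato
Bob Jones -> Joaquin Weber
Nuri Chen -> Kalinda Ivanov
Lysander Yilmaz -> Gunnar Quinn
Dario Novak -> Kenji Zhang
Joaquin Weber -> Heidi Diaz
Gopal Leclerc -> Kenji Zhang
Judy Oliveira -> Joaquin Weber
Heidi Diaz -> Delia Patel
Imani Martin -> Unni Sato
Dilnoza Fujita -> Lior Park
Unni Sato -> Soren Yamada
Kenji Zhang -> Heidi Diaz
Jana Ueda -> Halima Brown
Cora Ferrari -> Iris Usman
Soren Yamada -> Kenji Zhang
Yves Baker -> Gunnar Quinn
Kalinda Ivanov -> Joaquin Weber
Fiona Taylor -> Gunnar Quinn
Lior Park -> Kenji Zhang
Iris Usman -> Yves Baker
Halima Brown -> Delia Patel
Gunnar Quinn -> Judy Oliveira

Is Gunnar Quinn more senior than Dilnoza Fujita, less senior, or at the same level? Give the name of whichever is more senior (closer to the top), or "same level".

Both Gunnar Quinn and Dilnoza Fujita are 4 levels below Delia Patel.

same level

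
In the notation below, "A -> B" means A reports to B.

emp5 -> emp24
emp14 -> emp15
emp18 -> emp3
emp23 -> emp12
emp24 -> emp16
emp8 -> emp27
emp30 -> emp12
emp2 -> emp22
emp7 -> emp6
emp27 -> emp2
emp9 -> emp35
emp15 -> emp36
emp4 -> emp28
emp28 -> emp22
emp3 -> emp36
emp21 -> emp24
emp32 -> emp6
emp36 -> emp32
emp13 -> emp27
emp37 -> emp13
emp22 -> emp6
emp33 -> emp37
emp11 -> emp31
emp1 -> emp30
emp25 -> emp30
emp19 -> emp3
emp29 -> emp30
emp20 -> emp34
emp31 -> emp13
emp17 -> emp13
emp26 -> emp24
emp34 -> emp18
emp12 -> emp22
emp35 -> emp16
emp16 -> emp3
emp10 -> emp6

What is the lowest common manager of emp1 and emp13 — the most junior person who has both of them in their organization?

emp22

emp1's chain of managers is emp30, emp12, emp22, emp6. emp13's chain of managers is emp27, emp2, emp22, emp6. The first manager that appears in both chains is emp22.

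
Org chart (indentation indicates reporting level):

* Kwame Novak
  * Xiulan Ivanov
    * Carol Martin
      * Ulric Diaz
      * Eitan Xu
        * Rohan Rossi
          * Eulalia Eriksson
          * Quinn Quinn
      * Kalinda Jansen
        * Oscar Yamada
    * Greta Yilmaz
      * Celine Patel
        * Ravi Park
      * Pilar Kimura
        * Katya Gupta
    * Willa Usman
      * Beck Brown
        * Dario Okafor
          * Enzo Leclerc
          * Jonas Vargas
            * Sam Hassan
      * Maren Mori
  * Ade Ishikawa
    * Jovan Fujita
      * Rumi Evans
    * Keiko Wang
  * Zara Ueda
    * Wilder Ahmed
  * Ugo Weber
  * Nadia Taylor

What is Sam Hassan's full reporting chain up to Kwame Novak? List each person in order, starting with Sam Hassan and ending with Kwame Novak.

Sam Hassan -> Jonas Vargas -> Dario Okafor -> Beck Brown -> Willa Usman -> Xiulan Ivanov -> Kwame Novak

Sam Hassan reports to Jonas Vargas. Jonas Vargas reports to Dario Okafor. Dario Okafor reports to Beck Brown. Beck Brown reports to Willa Usman. Willa Usman reports to Xiulan Ivanov. Xiulan Ivanov reports to Kwame Novak. Kwame Novak is at the top.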